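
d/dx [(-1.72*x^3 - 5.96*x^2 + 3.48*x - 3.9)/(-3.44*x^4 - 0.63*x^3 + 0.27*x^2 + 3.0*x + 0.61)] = (-5.9168*x^6 - 41.0048*x^5 + 31.6944*x^4 - 59.5992*x^3 - 29.3382*x^2 - 5.1652*x + 13.8228)/(11.8336*x^8 + 4.3344*x^7 - 1.4607*x^6 - 20.9802*x^5 - 7.9039*x^4 + 0.8514*x^3 + 9.3294*x^2 + 3.66*x + 0.3721)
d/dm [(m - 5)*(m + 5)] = 2*m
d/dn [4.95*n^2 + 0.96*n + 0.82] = 9.9*n + 0.96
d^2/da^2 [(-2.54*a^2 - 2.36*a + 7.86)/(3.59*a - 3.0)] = (106.046532 - 2.8421709430404e-14*a^2)/(46.268279*a^3 - 115.9929*a^2 + 96.93*a - 27.0)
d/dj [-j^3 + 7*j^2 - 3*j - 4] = -3*j^2 + 14*j - 3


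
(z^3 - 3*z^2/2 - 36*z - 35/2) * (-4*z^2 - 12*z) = -4*z^5 - 6*z^4 + 162*z^3 + 502*z^2 + 210*z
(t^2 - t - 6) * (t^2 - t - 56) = t^4 - 2*t^3 - 61*t^2 + 62*t + 336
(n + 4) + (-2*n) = 4 - n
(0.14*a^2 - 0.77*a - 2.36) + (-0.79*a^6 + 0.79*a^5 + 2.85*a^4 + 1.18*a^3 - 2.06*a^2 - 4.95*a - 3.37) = -0.79*a^6 + 0.79*a^5 + 2.85*a^4 + 1.18*a^3 - 1.92*a^2 - 5.72*a - 5.73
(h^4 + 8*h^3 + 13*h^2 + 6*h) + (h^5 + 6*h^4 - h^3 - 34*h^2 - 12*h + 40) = h^5 + 7*h^4 + 7*h^3 - 21*h^2 - 6*h + 40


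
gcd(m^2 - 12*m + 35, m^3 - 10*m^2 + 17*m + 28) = m - 7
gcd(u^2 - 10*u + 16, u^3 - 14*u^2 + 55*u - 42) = 1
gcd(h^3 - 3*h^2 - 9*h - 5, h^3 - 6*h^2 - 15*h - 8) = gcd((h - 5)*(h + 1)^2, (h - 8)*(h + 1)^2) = h^2 + 2*h + 1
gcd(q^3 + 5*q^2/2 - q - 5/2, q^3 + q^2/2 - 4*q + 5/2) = q^2 + 3*q/2 - 5/2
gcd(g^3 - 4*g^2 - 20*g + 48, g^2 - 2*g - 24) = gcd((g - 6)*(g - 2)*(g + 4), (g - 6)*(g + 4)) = g^2 - 2*g - 24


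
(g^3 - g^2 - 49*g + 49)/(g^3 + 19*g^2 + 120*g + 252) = (g^2 - 8*g + 7)/(g^2 + 12*g + 36)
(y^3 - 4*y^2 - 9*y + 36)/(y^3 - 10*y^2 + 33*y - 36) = (y + 3)/(y - 3)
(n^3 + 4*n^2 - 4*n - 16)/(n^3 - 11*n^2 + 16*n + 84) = (n^2 + 2*n - 8)/(n^2 - 13*n + 42)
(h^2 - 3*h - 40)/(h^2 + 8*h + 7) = (h^2 - 3*h - 40)/(h^2 + 8*h + 7)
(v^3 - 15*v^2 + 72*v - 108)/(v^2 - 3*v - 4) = (-v^3 + 15*v^2 - 72*v + 108)/(-v^2 + 3*v + 4)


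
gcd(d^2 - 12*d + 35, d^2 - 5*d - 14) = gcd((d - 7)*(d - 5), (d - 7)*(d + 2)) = d - 7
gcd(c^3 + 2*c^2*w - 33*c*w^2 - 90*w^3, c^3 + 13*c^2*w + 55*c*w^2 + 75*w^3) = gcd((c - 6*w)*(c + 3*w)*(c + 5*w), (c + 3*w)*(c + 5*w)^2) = c^2 + 8*c*w + 15*w^2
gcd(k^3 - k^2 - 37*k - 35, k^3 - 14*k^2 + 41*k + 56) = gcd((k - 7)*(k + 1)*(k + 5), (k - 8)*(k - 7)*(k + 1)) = k^2 - 6*k - 7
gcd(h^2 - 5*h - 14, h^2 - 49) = h - 7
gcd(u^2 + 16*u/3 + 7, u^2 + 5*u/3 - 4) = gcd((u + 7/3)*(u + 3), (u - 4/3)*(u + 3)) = u + 3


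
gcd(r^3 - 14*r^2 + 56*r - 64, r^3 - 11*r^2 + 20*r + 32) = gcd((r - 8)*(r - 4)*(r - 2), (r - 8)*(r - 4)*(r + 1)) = r^2 - 12*r + 32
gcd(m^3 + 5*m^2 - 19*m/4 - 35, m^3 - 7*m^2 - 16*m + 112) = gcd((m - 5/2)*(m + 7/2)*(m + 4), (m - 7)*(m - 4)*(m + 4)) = m + 4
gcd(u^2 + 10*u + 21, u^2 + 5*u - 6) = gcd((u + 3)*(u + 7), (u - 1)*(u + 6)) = 1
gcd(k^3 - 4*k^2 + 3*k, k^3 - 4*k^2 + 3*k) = k^3 - 4*k^2 + 3*k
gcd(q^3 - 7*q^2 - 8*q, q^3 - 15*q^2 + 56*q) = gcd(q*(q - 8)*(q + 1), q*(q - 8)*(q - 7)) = q^2 - 8*q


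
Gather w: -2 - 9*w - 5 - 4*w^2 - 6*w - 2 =-4*w^2 - 15*w - 9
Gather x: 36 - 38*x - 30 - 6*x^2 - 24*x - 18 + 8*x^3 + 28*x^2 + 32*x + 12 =8*x^3 + 22*x^2 - 30*x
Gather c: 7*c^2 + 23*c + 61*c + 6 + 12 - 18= 7*c^2 + 84*c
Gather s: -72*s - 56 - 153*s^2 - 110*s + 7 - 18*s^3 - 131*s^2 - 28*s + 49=-18*s^3 - 284*s^2 - 210*s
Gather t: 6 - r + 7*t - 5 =-r + 7*t + 1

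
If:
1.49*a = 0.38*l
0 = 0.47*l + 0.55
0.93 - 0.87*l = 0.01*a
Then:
No Solution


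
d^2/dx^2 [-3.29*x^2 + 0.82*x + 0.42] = -6.58000000000000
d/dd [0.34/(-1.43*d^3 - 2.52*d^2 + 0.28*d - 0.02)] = (1.4586*d^2 + 1.7136*d - 0.0952)/(1.43*d^3 + 2.52*d^2 - 0.28*d + 0.02)^2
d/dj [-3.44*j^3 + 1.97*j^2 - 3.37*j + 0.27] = -10.32*j^2 + 3.94*j - 3.37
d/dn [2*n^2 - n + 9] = 4*n - 1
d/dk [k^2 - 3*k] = 2*k - 3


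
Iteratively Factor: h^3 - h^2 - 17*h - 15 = (h - 5)*(h^2 + 4*h + 3) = (h - 5)*(h + 1)*(h + 3)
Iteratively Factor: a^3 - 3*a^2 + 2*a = (a - 2)*(a^2 - a) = (a - 2)*(a - 1)*(a)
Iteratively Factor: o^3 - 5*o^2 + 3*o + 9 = (o + 1)*(o^2 - 6*o + 9) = (o - 3)*(o + 1)*(o - 3)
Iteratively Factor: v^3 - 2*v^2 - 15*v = (v)*(v^2 - 2*v - 15) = v*(v + 3)*(v - 5)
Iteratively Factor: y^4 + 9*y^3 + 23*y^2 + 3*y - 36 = (y + 3)*(y^3 + 6*y^2 + 5*y - 12) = (y - 1)*(y + 3)*(y^2 + 7*y + 12) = (y - 1)*(y + 3)^2*(y + 4)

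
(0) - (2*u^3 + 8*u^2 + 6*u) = -2*u^3 - 8*u^2 - 6*u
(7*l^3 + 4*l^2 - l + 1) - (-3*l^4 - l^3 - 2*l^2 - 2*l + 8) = 3*l^4 + 8*l^3 + 6*l^2 + l - 7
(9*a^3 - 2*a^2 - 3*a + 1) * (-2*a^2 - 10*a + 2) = -18*a^5 - 86*a^4 + 44*a^3 + 24*a^2 - 16*a + 2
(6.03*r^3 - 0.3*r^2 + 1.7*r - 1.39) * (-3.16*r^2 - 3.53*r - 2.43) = -19.0548*r^5 - 20.3379*r^4 - 18.9659*r^3 - 0.879599999999999*r^2 + 0.775699999999999*r + 3.3777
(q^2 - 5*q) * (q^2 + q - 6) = q^4 - 4*q^3 - 11*q^2 + 30*q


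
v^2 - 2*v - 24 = (v - 6)*(v + 4)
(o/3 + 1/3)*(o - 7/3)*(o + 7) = o^3/3 + 17*o^2/9 - 35*o/9 - 49/9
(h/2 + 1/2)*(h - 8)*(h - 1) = h^3/2 - 4*h^2 - h/2 + 4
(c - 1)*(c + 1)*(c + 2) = c^3 + 2*c^2 - c - 2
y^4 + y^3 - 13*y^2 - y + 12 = (y - 3)*(y - 1)*(y + 1)*(y + 4)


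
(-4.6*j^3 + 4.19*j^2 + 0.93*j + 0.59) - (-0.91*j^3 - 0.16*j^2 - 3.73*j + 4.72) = -3.69*j^3 + 4.35*j^2 + 4.66*j - 4.13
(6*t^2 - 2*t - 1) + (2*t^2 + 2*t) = 8*t^2 - 1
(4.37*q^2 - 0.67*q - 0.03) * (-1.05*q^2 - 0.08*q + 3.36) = -4.5885*q^4 + 0.3539*q^3 + 14.7683*q^2 - 2.2488*q - 0.1008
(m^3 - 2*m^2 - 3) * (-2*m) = -2*m^4 + 4*m^3 + 6*m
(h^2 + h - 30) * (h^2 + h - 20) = h^4 + 2*h^3 - 49*h^2 - 50*h + 600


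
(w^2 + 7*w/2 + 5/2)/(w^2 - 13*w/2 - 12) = (2*w^2 + 7*w + 5)/(2*w^2 - 13*w - 24)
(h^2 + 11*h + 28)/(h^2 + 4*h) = (h + 7)/h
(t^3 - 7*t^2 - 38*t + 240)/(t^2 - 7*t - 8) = (t^2 + t - 30)/(t + 1)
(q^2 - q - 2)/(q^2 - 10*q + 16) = (q + 1)/(q - 8)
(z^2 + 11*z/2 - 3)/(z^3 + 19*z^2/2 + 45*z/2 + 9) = (2*z - 1)/(2*z^2 + 7*z + 3)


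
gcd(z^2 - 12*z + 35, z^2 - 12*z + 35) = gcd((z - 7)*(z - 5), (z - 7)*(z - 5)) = z^2 - 12*z + 35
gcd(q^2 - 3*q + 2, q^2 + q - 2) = q - 1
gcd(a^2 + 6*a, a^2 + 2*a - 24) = a + 6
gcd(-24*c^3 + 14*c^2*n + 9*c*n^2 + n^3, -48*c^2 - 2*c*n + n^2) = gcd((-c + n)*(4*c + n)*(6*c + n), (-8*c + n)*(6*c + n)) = 6*c + n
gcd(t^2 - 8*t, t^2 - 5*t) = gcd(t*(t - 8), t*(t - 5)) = t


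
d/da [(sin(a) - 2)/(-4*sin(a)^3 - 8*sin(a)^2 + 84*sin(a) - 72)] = (sin(a)^3 - 2*sin(a)^2 - 4*sin(a) + 12)*cos(a)/(2*(sin(a)^3 + 2*sin(a)^2 - 21*sin(a) + 18)^2)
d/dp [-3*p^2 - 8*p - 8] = -6*p - 8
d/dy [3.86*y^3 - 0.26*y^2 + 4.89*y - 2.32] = 11.58*y^2 - 0.52*y + 4.89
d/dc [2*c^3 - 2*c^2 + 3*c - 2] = 6*c^2 - 4*c + 3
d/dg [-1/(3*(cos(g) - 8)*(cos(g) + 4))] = 2*(2 - cos(g))*sin(g)/(3*(cos(g) - 8)^2*(cos(g) + 4)^2)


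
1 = 1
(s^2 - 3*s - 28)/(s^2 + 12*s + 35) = (s^2 - 3*s - 28)/(s^2 + 12*s + 35)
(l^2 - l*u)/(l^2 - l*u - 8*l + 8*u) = l/(l - 8)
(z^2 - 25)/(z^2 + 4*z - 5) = (z - 5)/(z - 1)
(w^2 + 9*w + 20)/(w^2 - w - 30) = (w + 4)/(w - 6)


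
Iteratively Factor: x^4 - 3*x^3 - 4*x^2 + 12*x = (x - 3)*(x^3 - 4*x) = (x - 3)*(x + 2)*(x^2 - 2*x) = x*(x - 3)*(x + 2)*(x - 2)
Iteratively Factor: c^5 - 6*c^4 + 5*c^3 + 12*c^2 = (c + 1)*(c^4 - 7*c^3 + 12*c^2) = (c - 4)*(c + 1)*(c^3 - 3*c^2) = c*(c - 4)*(c + 1)*(c^2 - 3*c) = c^2*(c - 4)*(c + 1)*(c - 3)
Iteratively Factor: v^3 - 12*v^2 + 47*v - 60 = (v - 3)*(v^2 - 9*v + 20) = (v - 4)*(v - 3)*(v - 5)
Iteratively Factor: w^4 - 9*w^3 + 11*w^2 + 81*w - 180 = (w - 4)*(w^3 - 5*w^2 - 9*w + 45) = (w - 5)*(w - 4)*(w^2 - 9) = (w - 5)*(w - 4)*(w + 3)*(w - 3)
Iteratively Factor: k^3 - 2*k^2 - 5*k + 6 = (k + 2)*(k^2 - 4*k + 3) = (k - 3)*(k + 2)*(k - 1)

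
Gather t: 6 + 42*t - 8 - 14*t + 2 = 28*t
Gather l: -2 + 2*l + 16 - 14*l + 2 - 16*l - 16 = -28*l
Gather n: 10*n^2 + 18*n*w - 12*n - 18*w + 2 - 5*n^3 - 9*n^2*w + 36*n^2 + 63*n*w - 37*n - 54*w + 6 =-5*n^3 + n^2*(46 - 9*w) + n*(81*w - 49) - 72*w + 8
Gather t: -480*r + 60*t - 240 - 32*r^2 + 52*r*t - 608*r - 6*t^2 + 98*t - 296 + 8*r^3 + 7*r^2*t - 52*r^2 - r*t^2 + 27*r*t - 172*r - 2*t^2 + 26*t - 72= 8*r^3 - 84*r^2 - 1260*r + t^2*(-r - 8) + t*(7*r^2 + 79*r + 184) - 608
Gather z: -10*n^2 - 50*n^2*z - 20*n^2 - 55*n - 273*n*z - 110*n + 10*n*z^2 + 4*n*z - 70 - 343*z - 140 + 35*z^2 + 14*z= -30*n^2 - 165*n + z^2*(10*n + 35) + z*(-50*n^2 - 269*n - 329) - 210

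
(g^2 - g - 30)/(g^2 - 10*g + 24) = (g + 5)/(g - 4)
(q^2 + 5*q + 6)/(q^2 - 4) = (q + 3)/(q - 2)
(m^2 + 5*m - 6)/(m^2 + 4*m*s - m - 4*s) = (m + 6)/(m + 4*s)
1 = 1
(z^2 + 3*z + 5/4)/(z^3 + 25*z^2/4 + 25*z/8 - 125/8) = 2*(2*z + 1)/(4*z^2 + 15*z - 25)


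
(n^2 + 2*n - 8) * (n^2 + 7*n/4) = n^4 + 15*n^3/4 - 9*n^2/2 - 14*n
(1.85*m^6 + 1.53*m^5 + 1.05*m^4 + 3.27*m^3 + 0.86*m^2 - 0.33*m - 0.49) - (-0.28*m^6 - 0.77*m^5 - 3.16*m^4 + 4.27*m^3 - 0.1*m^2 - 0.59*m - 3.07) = 2.13*m^6 + 2.3*m^5 + 4.21*m^4 - 1.0*m^3 + 0.96*m^2 + 0.26*m + 2.58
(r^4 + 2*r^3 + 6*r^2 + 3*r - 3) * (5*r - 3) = 5*r^5 + 7*r^4 + 24*r^3 - 3*r^2 - 24*r + 9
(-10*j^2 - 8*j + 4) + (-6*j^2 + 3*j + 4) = -16*j^2 - 5*j + 8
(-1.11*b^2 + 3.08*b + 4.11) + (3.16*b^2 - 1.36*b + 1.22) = 2.05*b^2 + 1.72*b + 5.33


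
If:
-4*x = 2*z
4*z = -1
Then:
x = 1/8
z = -1/4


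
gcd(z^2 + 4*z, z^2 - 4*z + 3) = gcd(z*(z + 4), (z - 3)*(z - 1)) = 1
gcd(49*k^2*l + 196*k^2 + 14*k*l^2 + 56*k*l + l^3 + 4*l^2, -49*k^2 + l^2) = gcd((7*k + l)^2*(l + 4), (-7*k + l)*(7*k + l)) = 7*k + l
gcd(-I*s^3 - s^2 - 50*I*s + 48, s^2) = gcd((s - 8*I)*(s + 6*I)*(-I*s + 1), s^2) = 1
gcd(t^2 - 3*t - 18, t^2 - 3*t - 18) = t^2 - 3*t - 18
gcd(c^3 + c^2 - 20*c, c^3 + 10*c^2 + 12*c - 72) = 1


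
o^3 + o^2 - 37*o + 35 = (o - 5)*(o - 1)*(o + 7)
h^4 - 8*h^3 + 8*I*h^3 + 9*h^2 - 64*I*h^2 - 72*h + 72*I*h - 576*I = (h - 8)*(h - 3*I)*(h + 3*I)*(h + 8*I)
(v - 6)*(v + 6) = v^2 - 36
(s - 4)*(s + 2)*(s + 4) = s^3 + 2*s^2 - 16*s - 32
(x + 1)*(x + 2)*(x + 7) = x^3 + 10*x^2 + 23*x + 14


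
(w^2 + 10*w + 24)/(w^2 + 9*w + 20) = (w + 6)/(w + 5)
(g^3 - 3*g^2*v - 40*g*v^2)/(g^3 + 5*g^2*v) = (g - 8*v)/g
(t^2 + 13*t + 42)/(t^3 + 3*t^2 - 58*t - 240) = (t + 7)/(t^2 - 3*t - 40)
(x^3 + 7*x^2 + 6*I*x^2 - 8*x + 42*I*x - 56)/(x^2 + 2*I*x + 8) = (x^2 + x*(7 + 2*I) + 14*I)/(x - 2*I)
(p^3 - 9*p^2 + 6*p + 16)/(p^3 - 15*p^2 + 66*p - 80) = (p + 1)/(p - 5)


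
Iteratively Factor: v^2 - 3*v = (v)*(v - 3)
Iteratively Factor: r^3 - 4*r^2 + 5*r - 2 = (r - 1)*(r^2 - 3*r + 2) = (r - 1)^2*(r - 2)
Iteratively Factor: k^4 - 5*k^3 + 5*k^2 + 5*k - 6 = (k - 2)*(k^3 - 3*k^2 - k + 3) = (k - 2)*(k + 1)*(k^2 - 4*k + 3) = (k - 2)*(k - 1)*(k + 1)*(k - 3)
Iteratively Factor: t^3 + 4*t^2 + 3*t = (t + 3)*(t^2 + t) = t*(t + 3)*(t + 1)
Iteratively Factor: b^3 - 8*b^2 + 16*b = (b - 4)*(b^2 - 4*b) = (b - 4)^2*(b)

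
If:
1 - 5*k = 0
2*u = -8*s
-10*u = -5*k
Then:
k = 1/5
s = -1/40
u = 1/10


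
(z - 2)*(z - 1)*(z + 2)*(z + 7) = z^4 + 6*z^3 - 11*z^2 - 24*z + 28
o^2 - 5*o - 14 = (o - 7)*(o + 2)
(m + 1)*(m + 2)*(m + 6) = m^3 + 9*m^2 + 20*m + 12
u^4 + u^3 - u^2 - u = u*(u - 1)*(u + 1)^2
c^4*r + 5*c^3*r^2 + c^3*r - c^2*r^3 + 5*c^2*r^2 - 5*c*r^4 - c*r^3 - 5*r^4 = (c - r)*(c + r)*(c + 5*r)*(c*r + r)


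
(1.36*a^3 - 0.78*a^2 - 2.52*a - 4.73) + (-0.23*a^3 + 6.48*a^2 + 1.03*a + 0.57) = 1.13*a^3 + 5.7*a^2 - 1.49*a - 4.16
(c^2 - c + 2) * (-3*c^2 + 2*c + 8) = -3*c^4 + 5*c^3 - 4*c + 16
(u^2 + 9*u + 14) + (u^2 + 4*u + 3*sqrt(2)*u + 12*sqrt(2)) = 2*u^2 + 3*sqrt(2)*u + 13*u + 14 + 12*sqrt(2)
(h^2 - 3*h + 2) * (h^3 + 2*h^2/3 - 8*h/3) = h^5 - 7*h^4/3 - 8*h^3/3 + 28*h^2/3 - 16*h/3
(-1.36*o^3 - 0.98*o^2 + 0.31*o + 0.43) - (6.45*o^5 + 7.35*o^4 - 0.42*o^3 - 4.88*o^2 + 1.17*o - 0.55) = -6.45*o^5 - 7.35*o^4 - 0.94*o^3 + 3.9*o^2 - 0.86*o + 0.98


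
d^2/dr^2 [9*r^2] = 18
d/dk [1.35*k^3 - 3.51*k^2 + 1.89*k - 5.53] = 4.05*k^2 - 7.02*k + 1.89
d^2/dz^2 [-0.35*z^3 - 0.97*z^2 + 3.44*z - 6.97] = -2.1*z - 1.94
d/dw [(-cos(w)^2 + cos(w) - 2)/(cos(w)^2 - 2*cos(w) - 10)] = (sin(w)^2 - 24*cos(w) + 13)*sin(w)/(sin(w)^2 + 2*cos(w) + 9)^2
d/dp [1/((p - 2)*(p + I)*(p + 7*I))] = (-(p - 2)*(p + I) - (p - 2)*(p + 7*I) - (p + I)*(p + 7*I))/((p - 2)^2*(p + I)^2*(p + 7*I)^2)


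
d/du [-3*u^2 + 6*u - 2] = 6 - 6*u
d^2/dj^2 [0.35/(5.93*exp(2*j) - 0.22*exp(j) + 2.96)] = ((0.077 - 8.302*exp(j))*(5.93*exp(2*j) - 0.22*exp(j) + 2.96) + 0.35*(11.86*exp(j) - 0.22)*(23.72*exp(j) - 0.44)*exp(j))*exp(j)/(5.93*exp(2*j) - 0.22*exp(j) + 2.96)^3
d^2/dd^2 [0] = 0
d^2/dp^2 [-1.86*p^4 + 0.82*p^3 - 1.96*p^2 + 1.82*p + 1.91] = -22.32*p^2 + 4.92*p - 3.92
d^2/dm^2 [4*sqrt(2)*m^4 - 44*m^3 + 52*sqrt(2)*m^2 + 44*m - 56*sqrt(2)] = 48*sqrt(2)*m^2 - 264*m + 104*sqrt(2)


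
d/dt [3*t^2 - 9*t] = 6*t - 9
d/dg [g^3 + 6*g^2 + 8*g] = 3*g^2 + 12*g + 8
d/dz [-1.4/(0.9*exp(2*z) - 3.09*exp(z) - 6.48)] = (2.52*exp(z) - 4.326)*exp(z)/(-0.9*exp(2*z) + 3.09*exp(z) + 6.48)^2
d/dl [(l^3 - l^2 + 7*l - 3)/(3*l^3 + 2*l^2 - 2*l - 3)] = (5*l^4 - 46*l^3 + 6*l^2 + 18*l - 27)/(9*l^6 + 12*l^5 - 8*l^4 - 26*l^3 - 8*l^2 + 12*l + 9)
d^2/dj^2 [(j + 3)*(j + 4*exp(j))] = 4*j*exp(j) + 20*exp(j) + 2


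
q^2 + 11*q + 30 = (q + 5)*(q + 6)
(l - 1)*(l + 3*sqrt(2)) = l^2 - l + 3*sqrt(2)*l - 3*sqrt(2)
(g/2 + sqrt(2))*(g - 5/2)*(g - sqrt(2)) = g^3/2 - 5*g^2/4 + sqrt(2)*g^2/2 - 2*g - 5*sqrt(2)*g/4 + 5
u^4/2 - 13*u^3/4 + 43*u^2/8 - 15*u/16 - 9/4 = (u/2 + 1/4)*(u - 4)*(u - 3/2)^2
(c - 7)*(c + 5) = c^2 - 2*c - 35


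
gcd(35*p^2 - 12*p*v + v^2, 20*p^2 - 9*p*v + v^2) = 5*p - v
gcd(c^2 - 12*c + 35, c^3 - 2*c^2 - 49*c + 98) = c - 7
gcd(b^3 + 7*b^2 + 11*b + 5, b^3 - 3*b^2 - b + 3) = b + 1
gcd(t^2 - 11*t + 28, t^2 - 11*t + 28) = t^2 - 11*t + 28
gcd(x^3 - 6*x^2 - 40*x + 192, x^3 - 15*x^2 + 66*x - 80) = x - 8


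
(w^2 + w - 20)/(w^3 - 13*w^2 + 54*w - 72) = (w + 5)/(w^2 - 9*w + 18)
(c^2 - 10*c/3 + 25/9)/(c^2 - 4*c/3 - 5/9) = (3*c - 5)/(3*c + 1)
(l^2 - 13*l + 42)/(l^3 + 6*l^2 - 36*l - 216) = (l - 7)/(l^2 + 12*l + 36)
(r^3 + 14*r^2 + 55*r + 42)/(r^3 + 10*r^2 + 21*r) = (r^2 + 7*r + 6)/(r*(r + 3))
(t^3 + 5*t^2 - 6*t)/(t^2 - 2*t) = (t^2 + 5*t - 6)/(t - 2)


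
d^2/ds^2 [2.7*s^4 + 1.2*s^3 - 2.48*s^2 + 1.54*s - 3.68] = 32.4*s^2 + 7.2*s - 4.96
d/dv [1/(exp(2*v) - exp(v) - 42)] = (1 - 2*exp(v))*exp(v)/(-exp(2*v) + exp(v) + 42)^2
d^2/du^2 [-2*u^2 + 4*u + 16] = -4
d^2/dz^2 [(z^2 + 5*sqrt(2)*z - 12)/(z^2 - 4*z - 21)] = 2*(4*z^3 + 5*sqrt(2)*z^3 + 27*z^2 + 144*z + 315*sqrt(2)*z - 420*sqrt(2) - 3)/(z^6 - 12*z^5 - 15*z^4 + 440*z^3 + 315*z^2 - 5292*z - 9261)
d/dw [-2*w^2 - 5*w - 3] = -4*w - 5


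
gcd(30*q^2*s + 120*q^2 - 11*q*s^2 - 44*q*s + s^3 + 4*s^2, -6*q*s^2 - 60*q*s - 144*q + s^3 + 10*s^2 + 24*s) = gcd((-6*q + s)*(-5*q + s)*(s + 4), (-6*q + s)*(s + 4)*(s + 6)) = 6*q*s + 24*q - s^2 - 4*s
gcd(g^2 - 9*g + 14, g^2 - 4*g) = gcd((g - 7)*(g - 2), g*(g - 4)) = 1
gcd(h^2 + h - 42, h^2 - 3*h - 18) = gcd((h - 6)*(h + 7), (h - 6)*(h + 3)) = h - 6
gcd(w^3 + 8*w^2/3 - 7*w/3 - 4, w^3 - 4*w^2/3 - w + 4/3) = w^2 - w/3 - 4/3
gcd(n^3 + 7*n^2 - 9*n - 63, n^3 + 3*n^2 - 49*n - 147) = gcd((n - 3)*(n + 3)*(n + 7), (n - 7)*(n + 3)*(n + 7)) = n^2 + 10*n + 21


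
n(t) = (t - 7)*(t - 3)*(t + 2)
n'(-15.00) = 916.00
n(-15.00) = -5148.00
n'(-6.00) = 205.00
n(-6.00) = -468.00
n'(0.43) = -5.33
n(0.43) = 41.03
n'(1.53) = -16.46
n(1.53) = 28.38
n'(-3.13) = 80.47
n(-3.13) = -70.17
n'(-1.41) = 29.52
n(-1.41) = 21.88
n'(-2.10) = 47.83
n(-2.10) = -4.64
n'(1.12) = -13.16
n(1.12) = 34.49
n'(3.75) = -16.81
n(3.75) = -14.02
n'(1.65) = -17.23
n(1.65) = 26.36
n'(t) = (t - 7)*(t - 3) + (t - 7)*(t + 2) + (t - 3)*(t + 2)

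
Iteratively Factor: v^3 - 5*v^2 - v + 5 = (v + 1)*(v^2 - 6*v + 5) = (v - 1)*(v + 1)*(v - 5)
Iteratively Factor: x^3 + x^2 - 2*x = (x)*(x^2 + x - 2) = x*(x - 1)*(x + 2)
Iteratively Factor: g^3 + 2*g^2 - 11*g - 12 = (g + 1)*(g^2 + g - 12) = (g + 1)*(g + 4)*(g - 3)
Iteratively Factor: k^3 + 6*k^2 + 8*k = (k + 4)*(k^2 + 2*k) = k*(k + 4)*(k + 2)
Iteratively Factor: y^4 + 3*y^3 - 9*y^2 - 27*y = (y + 3)*(y^3 - 9*y) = y*(y + 3)*(y^2 - 9) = y*(y - 3)*(y + 3)*(y + 3)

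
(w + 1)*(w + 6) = w^2 + 7*w + 6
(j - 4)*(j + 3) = j^2 - j - 12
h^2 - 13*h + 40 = (h - 8)*(h - 5)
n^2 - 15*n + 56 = (n - 8)*(n - 7)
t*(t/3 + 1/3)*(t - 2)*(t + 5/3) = t^4/3 + 2*t^3/9 - 11*t^2/9 - 10*t/9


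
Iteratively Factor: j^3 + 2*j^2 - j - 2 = (j + 1)*(j^2 + j - 2) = (j - 1)*(j + 1)*(j + 2)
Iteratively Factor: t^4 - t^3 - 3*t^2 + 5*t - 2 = (t - 1)*(t^3 - 3*t + 2) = (t - 1)^2*(t^2 + t - 2) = (t - 1)^3*(t + 2)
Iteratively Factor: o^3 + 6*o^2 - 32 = (o + 4)*(o^2 + 2*o - 8) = (o - 2)*(o + 4)*(o + 4)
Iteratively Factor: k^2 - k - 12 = (k + 3)*(k - 4)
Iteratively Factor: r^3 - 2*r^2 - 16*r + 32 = (r + 4)*(r^2 - 6*r + 8) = (r - 4)*(r + 4)*(r - 2)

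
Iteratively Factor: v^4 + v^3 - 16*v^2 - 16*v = (v)*(v^3 + v^2 - 16*v - 16) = v*(v + 4)*(v^2 - 3*v - 4) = v*(v - 4)*(v + 4)*(v + 1)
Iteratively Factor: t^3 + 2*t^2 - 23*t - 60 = (t + 3)*(t^2 - t - 20) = (t - 5)*(t + 3)*(t + 4)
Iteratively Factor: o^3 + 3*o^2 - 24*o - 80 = (o + 4)*(o^2 - o - 20) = (o - 5)*(o + 4)*(o + 4)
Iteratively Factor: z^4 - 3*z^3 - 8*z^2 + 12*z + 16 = (z + 1)*(z^3 - 4*z^2 - 4*z + 16) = (z + 1)*(z + 2)*(z^2 - 6*z + 8) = (z - 4)*(z + 1)*(z + 2)*(z - 2)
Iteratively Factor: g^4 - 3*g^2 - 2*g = (g)*(g^3 - 3*g - 2) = g*(g + 1)*(g^2 - g - 2) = g*(g - 2)*(g + 1)*(g + 1)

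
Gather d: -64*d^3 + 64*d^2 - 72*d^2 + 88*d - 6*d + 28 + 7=-64*d^3 - 8*d^2 + 82*d + 35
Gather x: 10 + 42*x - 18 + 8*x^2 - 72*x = 8*x^2 - 30*x - 8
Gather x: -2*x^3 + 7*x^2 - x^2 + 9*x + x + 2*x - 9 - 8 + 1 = -2*x^3 + 6*x^2 + 12*x - 16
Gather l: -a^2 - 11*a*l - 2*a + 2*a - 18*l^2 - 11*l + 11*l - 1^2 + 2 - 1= -a^2 - 11*a*l - 18*l^2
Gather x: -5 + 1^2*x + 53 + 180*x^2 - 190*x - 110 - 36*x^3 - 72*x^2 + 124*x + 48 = -36*x^3 + 108*x^2 - 65*x - 14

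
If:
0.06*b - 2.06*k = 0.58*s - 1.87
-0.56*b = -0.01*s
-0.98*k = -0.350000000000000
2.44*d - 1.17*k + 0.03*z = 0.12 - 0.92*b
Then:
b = 0.03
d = 0.207241352159233 - 0.0122950819672131*z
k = 0.36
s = 1.96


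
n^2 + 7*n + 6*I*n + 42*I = (n + 7)*(n + 6*I)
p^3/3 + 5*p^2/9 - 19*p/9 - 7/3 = (p/3 + 1)*(p - 7/3)*(p + 1)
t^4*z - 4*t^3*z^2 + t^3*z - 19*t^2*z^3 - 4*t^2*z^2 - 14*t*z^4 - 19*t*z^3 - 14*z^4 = (t - 7*z)*(t + z)*(t + 2*z)*(t*z + z)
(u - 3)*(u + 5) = u^2 + 2*u - 15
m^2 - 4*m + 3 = (m - 3)*(m - 1)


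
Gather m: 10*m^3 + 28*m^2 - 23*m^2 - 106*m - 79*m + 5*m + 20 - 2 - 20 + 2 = 10*m^3 + 5*m^2 - 180*m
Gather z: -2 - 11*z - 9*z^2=-9*z^2 - 11*z - 2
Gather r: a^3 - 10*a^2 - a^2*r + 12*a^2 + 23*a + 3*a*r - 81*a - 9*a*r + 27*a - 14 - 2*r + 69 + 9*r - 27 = a^3 + 2*a^2 - 31*a + r*(-a^2 - 6*a + 7) + 28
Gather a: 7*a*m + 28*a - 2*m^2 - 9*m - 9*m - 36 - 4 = a*(7*m + 28) - 2*m^2 - 18*m - 40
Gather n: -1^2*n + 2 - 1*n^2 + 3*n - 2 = -n^2 + 2*n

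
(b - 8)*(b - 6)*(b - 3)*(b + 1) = b^4 - 16*b^3 + 73*b^2 - 54*b - 144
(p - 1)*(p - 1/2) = p^2 - 3*p/2 + 1/2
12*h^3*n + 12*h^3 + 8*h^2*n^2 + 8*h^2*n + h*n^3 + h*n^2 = (2*h + n)*(6*h + n)*(h*n + h)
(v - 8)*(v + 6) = v^2 - 2*v - 48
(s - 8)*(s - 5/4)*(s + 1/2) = s^3 - 35*s^2/4 + 43*s/8 + 5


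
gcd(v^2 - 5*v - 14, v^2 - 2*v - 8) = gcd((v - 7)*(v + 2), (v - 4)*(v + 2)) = v + 2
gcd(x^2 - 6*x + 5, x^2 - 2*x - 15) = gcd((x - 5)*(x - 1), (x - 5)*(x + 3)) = x - 5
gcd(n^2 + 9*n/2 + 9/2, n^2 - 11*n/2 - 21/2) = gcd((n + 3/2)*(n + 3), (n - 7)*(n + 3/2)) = n + 3/2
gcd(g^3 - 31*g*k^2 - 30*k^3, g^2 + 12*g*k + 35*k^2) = g + 5*k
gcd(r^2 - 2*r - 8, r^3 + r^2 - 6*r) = 1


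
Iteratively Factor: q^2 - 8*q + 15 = (q - 5)*(q - 3)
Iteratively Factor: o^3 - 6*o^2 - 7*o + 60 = (o - 5)*(o^2 - o - 12) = (o - 5)*(o + 3)*(o - 4)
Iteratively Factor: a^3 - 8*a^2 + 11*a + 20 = (a + 1)*(a^2 - 9*a + 20) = (a - 4)*(a + 1)*(a - 5)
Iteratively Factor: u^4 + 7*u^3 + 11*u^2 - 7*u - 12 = (u + 1)*(u^3 + 6*u^2 + 5*u - 12) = (u - 1)*(u + 1)*(u^2 + 7*u + 12) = (u - 1)*(u + 1)*(u + 3)*(u + 4)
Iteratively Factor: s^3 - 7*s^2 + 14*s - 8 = (s - 4)*(s^2 - 3*s + 2) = (s - 4)*(s - 1)*(s - 2)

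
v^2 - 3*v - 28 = (v - 7)*(v + 4)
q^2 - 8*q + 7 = (q - 7)*(q - 1)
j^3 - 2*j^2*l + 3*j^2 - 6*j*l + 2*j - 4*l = (j + 1)*(j + 2)*(j - 2*l)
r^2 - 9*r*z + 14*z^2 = (r - 7*z)*(r - 2*z)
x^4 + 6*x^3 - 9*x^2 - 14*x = x*(x - 2)*(x + 1)*(x + 7)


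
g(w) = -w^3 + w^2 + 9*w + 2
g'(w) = -3*w^2 + 2*w + 9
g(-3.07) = 12.73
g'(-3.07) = -25.41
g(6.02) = -125.75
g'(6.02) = -87.68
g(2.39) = 15.57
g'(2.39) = -3.36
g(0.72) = 8.63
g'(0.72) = 8.88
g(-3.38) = 21.62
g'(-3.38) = -32.03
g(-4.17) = 54.37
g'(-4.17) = -51.51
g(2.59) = 14.64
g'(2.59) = -5.94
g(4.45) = -26.27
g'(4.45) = -41.51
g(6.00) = -124.00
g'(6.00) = -87.00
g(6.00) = -124.00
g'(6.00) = -87.00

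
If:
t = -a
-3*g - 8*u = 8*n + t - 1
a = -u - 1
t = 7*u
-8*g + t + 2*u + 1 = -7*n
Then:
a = -7/6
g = 19/170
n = -39/170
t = 7/6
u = 1/6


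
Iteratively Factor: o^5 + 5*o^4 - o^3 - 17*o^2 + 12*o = (o - 1)*(o^4 + 6*o^3 + 5*o^2 - 12*o) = (o - 1)*(o + 4)*(o^3 + 2*o^2 - 3*o) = (o - 1)^2*(o + 4)*(o^2 + 3*o) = (o - 1)^2*(o + 3)*(o + 4)*(o)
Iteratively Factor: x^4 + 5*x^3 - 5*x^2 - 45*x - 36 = (x + 4)*(x^3 + x^2 - 9*x - 9) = (x + 1)*(x + 4)*(x^2 - 9) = (x + 1)*(x + 3)*(x + 4)*(x - 3)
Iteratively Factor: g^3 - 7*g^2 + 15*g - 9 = (g - 1)*(g^2 - 6*g + 9) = (g - 3)*(g - 1)*(g - 3)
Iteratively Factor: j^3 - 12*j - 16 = (j - 4)*(j^2 + 4*j + 4) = (j - 4)*(j + 2)*(j + 2)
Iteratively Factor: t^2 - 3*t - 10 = (t + 2)*(t - 5)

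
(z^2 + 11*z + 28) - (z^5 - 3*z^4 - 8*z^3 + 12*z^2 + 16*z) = -z^5 + 3*z^4 + 8*z^3 - 11*z^2 - 5*z + 28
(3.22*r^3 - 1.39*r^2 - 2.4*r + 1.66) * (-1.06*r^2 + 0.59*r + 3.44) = -3.4132*r^5 + 3.3732*r^4 + 12.8007*r^3 - 7.9572*r^2 - 7.2766*r + 5.7104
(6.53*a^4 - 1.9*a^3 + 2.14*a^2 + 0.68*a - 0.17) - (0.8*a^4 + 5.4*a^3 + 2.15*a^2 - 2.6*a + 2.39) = 5.73*a^4 - 7.3*a^3 - 0.00999999999999979*a^2 + 3.28*a - 2.56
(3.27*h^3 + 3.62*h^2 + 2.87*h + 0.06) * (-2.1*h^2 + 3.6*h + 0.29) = -6.867*h^5 + 4.17*h^4 + 7.9533*h^3 + 11.2558*h^2 + 1.0483*h + 0.0174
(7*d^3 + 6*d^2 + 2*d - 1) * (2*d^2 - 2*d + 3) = 14*d^5 - 2*d^4 + 13*d^3 + 12*d^2 + 8*d - 3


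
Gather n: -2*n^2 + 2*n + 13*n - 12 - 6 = -2*n^2 + 15*n - 18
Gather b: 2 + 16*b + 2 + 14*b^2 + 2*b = 14*b^2 + 18*b + 4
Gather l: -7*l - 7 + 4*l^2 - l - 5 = 4*l^2 - 8*l - 12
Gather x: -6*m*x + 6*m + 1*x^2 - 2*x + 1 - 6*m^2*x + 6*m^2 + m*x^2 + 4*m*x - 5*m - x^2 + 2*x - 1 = 6*m^2 + m*x^2 + m + x*(-6*m^2 - 2*m)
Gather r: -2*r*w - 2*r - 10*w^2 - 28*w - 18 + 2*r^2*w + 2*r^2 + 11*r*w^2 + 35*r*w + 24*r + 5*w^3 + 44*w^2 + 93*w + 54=r^2*(2*w + 2) + r*(11*w^2 + 33*w + 22) + 5*w^3 + 34*w^2 + 65*w + 36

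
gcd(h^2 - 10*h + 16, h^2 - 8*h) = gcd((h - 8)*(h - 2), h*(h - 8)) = h - 8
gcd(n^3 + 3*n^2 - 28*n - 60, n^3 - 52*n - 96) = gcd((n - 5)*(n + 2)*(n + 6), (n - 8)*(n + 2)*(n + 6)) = n^2 + 8*n + 12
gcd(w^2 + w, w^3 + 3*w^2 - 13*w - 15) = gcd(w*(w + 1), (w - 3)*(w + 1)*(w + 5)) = w + 1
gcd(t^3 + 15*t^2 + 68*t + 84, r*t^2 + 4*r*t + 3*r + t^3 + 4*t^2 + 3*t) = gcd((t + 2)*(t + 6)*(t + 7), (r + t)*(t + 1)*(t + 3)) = 1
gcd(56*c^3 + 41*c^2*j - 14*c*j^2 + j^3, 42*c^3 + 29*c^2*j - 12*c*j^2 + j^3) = 7*c^2 + 6*c*j - j^2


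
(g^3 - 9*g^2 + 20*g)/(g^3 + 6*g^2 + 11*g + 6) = g*(g^2 - 9*g + 20)/(g^3 + 6*g^2 + 11*g + 6)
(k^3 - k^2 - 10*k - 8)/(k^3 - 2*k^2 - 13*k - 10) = (k - 4)/(k - 5)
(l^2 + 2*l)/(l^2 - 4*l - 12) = l/(l - 6)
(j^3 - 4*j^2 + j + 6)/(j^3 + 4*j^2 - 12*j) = (j^2 - 2*j - 3)/(j*(j + 6))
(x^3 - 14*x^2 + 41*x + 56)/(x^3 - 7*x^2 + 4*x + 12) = (x^2 - 15*x + 56)/(x^2 - 8*x + 12)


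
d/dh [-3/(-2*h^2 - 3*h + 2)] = 3*(-4*h - 3)/(2*h^2 + 3*h - 2)^2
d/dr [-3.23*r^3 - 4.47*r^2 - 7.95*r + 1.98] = -9.69*r^2 - 8.94*r - 7.95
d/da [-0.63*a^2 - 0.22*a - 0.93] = -1.26*a - 0.22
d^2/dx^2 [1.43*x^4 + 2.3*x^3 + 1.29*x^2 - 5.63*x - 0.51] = 17.16*x^2 + 13.8*x + 2.58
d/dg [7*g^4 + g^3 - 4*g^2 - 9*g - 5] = 28*g^3 + 3*g^2 - 8*g - 9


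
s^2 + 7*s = s*(s + 7)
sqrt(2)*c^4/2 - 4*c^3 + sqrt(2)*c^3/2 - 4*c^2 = c^2*(c - 4*sqrt(2))*(sqrt(2)*c/2 + sqrt(2)/2)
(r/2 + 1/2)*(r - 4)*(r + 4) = r^3/2 + r^2/2 - 8*r - 8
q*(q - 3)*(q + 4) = q^3 + q^2 - 12*q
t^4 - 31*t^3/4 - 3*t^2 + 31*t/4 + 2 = (t - 8)*(t - 1)*(t + 1/4)*(t + 1)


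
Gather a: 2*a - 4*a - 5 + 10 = 5 - 2*a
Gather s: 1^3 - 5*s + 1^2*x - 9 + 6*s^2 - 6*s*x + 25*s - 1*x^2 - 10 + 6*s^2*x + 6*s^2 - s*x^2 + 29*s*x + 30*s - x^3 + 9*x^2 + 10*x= s^2*(6*x + 12) + s*(-x^2 + 23*x + 50) - x^3 + 8*x^2 + 11*x - 18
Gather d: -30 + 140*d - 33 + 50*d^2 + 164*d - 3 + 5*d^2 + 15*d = 55*d^2 + 319*d - 66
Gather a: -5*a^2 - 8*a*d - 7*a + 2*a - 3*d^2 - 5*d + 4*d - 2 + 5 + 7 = -5*a^2 + a*(-8*d - 5) - 3*d^2 - d + 10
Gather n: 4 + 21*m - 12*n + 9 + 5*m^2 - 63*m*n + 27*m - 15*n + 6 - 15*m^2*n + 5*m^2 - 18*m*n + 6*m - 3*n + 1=10*m^2 + 54*m + n*(-15*m^2 - 81*m - 30) + 20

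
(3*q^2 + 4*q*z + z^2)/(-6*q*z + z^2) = (3*q^2 + 4*q*z + z^2)/(z*(-6*q + z))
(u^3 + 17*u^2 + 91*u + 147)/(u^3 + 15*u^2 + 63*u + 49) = (u + 3)/(u + 1)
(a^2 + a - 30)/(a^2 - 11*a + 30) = (a + 6)/(a - 6)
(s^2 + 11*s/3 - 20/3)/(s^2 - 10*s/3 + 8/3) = (s + 5)/(s - 2)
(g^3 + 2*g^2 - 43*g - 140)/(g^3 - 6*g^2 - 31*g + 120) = (g^2 - 3*g - 28)/(g^2 - 11*g + 24)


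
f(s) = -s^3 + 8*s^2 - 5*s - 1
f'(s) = -3*s^2 + 16*s - 5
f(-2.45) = 73.98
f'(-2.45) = -62.21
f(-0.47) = 3.22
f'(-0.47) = -13.18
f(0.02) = -1.10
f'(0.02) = -4.68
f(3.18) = 31.84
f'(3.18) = 15.54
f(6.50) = 29.88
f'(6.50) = -27.75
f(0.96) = 0.69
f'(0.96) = 7.60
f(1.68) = 8.44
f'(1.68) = 13.41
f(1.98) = 12.70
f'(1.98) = 14.92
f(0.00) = -1.00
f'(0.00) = -5.00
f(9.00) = -127.00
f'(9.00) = -104.00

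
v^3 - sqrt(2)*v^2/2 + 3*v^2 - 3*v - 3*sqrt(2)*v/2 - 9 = (v + 3)*(v - 3*sqrt(2)/2)*(v + sqrt(2))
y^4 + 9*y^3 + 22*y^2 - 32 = (y - 1)*(y + 2)*(y + 4)^2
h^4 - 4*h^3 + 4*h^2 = h^2*(h - 2)^2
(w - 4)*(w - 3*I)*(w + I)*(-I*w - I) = -I*w^4 - 2*w^3 + 3*I*w^3 + 6*w^2 + I*w^2 + 8*w + 9*I*w + 12*I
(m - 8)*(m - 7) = m^2 - 15*m + 56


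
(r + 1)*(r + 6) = r^2 + 7*r + 6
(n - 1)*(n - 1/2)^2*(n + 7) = n^4 + 5*n^3 - 51*n^2/4 + 17*n/2 - 7/4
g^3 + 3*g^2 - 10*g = g*(g - 2)*(g + 5)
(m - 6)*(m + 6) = m^2 - 36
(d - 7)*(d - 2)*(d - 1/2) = d^3 - 19*d^2/2 + 37*d/2 - 7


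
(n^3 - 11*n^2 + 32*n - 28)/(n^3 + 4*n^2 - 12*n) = (n^2 - 9*n + 14)/(n*(n + 6))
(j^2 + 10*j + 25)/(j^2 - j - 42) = (j^2 + 10*j + 25)/(j^2 - j - 42)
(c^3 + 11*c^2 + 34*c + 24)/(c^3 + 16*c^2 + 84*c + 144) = (c + 1)/(c + 6)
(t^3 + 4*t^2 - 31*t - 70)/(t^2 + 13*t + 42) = (t^2 - 3*t - 10)/(t + 6)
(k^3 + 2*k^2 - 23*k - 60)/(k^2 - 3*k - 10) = (k^2 + 7*k + 12)/(k + 2)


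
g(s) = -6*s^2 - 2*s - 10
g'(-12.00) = 142.00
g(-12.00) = -850.00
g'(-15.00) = 178.00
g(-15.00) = -1330.00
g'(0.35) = -6.20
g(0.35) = -11.44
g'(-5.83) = 67.96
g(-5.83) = -202.27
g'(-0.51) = 4.12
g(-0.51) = -10.54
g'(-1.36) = 14.32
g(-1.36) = -18.38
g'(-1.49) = 15.88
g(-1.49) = -20.34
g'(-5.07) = 58.84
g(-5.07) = -154.09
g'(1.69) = -22.28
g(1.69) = -30.52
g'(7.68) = -94.16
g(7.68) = -379.25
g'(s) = -12*s - 2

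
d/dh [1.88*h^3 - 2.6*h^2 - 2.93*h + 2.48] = 5.64*h^2 - 5.2*h - 2.93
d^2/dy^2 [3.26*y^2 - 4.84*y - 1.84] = 6.52000000000000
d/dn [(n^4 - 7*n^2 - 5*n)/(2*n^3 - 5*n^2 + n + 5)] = (n*(6*n^2 - 10*n + 1)*(-n^3 + 7*n + 5) + (4*n^3 - 14*n - 5)*(2*n^3 - 5*n^2 + n + 5))/(2*n^3 - 5*n^2 + n + 5)^2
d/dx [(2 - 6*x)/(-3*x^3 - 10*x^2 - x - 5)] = 2*(-18*x^3 - 21*x^2 + 20*x + 16)/(9*x^6 + 60*x^5 + 106*x^4 + 50*x^3 + 101*x^2 + 10*x + 25)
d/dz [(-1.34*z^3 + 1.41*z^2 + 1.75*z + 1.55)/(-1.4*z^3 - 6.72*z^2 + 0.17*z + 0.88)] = (8.88178419700125e-16*z^5 + 10.9788*z^4 + 4.4444*z^3 + 14.9721*z^2 + 23.3136*z + 1.2765)/(1.96*z^6 + 18.816*z^5 + 44.6824*z^4 - 4.7488*z^3 - 11.7983*z^2 + 0.2992*z + 0.7744)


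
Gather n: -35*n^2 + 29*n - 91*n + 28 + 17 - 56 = -35*n^2 - 62*n - 11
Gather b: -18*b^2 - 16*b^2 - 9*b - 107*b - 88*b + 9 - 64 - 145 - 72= -34*b^2 - 204*b - 272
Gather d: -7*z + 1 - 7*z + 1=2 - 14*z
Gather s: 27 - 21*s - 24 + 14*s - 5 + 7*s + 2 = 0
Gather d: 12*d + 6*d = 18*d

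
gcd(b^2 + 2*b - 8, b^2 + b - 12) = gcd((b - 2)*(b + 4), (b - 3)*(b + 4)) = b + 4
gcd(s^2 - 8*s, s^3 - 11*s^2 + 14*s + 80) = s - 8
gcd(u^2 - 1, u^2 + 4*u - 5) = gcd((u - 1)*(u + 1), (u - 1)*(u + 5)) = u - 1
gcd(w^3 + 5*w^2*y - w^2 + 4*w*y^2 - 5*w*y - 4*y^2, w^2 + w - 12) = 1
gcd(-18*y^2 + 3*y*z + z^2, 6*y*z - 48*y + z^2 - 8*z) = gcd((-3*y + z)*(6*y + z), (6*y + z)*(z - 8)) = 6*y + z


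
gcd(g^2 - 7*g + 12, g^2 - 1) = 1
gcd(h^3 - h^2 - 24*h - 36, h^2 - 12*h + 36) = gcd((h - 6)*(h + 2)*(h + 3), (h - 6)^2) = h - 6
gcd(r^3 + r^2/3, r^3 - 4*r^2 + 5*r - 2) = 1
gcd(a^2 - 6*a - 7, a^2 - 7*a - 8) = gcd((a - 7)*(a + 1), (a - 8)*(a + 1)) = a + 1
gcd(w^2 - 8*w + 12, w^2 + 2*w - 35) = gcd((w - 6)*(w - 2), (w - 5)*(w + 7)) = 1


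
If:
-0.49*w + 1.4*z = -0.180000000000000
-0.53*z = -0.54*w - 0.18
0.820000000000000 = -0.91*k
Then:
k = -0.90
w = -0.70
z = -0.37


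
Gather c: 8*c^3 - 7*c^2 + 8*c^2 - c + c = 8*c^3 + c^2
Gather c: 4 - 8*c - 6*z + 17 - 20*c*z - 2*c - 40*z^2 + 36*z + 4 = c*(-20*z - 10) - 40*z^2 + 30*z + 25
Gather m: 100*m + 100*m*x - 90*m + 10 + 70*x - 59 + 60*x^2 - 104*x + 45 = m*(100*x + 10) + 60*x^2 - 34*x - 4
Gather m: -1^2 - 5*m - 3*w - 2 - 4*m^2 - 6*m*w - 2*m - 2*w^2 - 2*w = -4*m^2 + m*(-6*w - 7) - 2*w^2 - 5*w - 3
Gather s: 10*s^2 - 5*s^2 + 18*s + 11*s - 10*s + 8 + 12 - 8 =5*s^2 + 19*s + 12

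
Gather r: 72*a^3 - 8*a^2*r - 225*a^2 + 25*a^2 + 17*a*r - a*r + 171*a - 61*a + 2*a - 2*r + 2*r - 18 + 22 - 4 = 72*a^3 - 200*a^2 + 112*a + r*(-8*a^2 + 16*a)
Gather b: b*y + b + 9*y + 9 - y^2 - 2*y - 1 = b*(y + 1) - y^2 + 7*y + 8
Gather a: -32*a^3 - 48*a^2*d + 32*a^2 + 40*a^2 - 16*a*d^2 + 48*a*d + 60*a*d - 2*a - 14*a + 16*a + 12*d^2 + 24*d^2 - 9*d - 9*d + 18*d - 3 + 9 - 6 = -32*a^3 + a^2*(72 - 48*d) + a*(-16*d^2 + 108*d) + 36*d^2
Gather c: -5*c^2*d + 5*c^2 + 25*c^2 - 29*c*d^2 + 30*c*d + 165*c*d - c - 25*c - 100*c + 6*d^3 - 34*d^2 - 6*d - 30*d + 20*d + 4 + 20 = c^2*(30 - 5*d) + c*(-29*d^2 + 195*d - 126) + 6*d^3 - 34*d^2 - 16*d + 24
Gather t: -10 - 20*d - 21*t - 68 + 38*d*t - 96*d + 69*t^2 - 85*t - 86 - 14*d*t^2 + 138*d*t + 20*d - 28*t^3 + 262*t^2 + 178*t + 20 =-96*d - 28*t^3 + t^2*(331 - 14*d) + t*(176*d + 72) - 144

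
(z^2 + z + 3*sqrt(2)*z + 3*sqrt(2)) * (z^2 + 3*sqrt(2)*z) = z^4 + z^3 + 6*sqrt(2)*z^3 + 6*sqrt(2)*z^2 + 18*z^2 + 18*z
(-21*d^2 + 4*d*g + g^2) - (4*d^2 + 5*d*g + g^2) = -25*d^2 - d*g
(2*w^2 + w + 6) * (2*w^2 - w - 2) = 4*w^4 + 7*w^2 - 8*w - 12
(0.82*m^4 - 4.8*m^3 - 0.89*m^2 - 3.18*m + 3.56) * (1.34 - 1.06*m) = -0.8692*m^5 + 6.1868*m^4 - 5.4886*m^3 + 2.1782*m^2 - 8.0348*m + 4.7704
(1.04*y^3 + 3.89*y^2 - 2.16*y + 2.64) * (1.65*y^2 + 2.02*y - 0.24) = 1.716*y^5 + 8.5193*y^4 + 4.0442*y^3 - 0.9408*y^2 + 5.8512*y - 0.6336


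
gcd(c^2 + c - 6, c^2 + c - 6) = c^2 + c - 6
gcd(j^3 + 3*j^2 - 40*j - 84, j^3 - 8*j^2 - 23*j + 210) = j - 6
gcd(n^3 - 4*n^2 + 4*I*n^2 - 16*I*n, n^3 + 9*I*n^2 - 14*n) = n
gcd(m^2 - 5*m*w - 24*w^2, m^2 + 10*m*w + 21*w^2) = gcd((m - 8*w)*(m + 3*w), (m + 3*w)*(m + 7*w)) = m + 3*w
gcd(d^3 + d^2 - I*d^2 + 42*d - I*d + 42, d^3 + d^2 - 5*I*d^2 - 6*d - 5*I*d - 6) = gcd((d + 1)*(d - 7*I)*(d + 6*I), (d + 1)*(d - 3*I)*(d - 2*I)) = d + 1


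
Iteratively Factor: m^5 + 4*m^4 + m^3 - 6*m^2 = (m - 1)*(m^4 + 5*m^3 + 6*m^2) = m*(m - 1)*(m^3 + 5*m^2 + 6*m) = m^2*(m - 1)*(m^2 + 5*m + 6) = m^2*(m - 1)*(m + 2)*(m + 3)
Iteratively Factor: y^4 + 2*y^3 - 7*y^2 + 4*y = (y - 1)*(y^3 + 3*y^2 - 4*y) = y*(y - 1)*(y^2 + 3*y - 4) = y*(y - 1)^2*(y + 4)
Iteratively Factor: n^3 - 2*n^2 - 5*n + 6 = (n - 3)*(n^2 + n - 2) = (n - 3)*(n - 1)*(n + 2)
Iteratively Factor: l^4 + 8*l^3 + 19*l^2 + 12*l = (l + 3)*(l^3 + 5*l^2 + 4*l) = (l + 3)*(l + 4)*(l^2 + l) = (l + 1)*(l + 3)*(l + 4)*(l)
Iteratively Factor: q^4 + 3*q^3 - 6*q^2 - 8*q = (q)*(q^3 + 3*q^2 - 6*q - 8) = q*(q + 1)*(q^2 + 2*q - 8) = q*(q + 1)*(q + 4)*(q - 2)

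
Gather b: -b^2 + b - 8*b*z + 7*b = -b^2 + b*(8 - 8*z)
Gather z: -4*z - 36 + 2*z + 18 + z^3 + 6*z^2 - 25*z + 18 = z^3 + 6*z^2 - 27*z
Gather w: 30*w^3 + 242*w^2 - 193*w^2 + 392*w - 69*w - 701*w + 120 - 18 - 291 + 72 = 30*w^3 + 49*w^2 - 378*w - 117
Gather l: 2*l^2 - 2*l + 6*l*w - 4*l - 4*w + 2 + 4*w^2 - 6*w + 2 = 2*l^2 + l*(6*w - 6) + 4*w^2 - 10*w + 4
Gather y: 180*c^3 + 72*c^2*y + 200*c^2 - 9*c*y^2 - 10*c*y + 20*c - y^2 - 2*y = 180*c^3 + 200*c^2 + 20*c + y^2*(-9*c - 1) + y*(72*c^2 - 10*c - 2)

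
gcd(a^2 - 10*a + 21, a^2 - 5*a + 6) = a - 3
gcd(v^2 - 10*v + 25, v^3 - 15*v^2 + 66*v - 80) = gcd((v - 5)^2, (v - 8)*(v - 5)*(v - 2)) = v - 5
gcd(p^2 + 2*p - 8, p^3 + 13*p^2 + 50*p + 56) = p + 4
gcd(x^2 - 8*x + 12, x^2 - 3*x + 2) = x - 2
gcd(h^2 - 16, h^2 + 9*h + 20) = h + 4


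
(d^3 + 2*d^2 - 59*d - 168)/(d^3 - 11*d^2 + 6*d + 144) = (d + 7)/(d - 6)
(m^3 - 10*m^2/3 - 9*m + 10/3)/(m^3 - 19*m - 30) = (m - 1/3)/(m + 3)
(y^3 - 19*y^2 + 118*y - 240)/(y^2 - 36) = (y^2 - 13*y + 40)/(y + 6)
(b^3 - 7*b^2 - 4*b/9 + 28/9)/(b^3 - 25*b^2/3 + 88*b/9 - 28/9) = (3*b + 2)/(3*b - 2)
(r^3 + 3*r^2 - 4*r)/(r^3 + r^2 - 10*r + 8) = r/(r - 2)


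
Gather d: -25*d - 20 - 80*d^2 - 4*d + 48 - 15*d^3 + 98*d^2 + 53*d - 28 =-15*d^3 + 18*d^2 + 24*d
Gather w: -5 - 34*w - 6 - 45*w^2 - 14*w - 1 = -45*w^2 - 48*w - 12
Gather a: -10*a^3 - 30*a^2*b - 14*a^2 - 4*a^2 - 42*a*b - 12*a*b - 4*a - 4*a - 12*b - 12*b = -10*a^3 + a^2*(-30*b - 18) + a*(-54*b - 8) - 24*b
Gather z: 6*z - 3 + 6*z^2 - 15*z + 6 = 6*z^2 - 9*z + 3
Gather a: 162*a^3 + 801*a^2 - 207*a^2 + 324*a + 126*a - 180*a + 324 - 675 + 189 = 162*a^3 + 594*a^2 + 270*a - 162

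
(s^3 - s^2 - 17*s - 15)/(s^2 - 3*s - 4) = (s^2 - 2*s - 15)/(s - 4)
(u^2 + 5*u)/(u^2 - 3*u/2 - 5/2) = 2*u*(u + 5)/(2*u^2 - 3*u - 5)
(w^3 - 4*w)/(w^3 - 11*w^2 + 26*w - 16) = w*(w + 2)/(w^2 - 9*w + 8)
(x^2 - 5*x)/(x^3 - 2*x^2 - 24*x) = (5 - x)/(-x^2 + 2*x + 24)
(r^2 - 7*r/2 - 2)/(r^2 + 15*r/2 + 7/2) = (r - 4)/(r + 7)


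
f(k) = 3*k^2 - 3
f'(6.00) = 36.00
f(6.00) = 105.00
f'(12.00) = 72.00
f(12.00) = 429.00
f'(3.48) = 20.88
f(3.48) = 33.33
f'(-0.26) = -1.56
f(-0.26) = -2.80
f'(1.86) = 11.16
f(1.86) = 7.38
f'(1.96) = 11.76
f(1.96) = 8.52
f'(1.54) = 9.24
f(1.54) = 4.11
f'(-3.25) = -19.50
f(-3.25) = 28.69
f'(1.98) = 11.88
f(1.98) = 8.76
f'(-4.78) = -28.68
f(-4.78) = 65.55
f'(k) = 6*k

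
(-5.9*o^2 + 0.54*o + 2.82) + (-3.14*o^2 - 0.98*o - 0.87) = -9.04*o^2 - 0.44*o + 1.95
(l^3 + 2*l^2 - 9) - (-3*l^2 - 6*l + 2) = l^3 + 5*l^2 + 6*l - 11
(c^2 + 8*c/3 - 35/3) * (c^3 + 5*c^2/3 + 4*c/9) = c^5 + 13*c^4/3 - 61*c^3/9 - 493*c^2/27 - 140*c/27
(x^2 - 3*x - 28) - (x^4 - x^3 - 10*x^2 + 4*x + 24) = -x^4 + x^3 + 11*x^2 - 7*x - 52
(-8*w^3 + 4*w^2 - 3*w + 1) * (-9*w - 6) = 72*w^4 + 12*w^3 + 3*w^2 + 9*w - 6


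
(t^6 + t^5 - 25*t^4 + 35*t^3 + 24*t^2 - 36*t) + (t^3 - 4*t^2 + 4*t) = t^6 + t^5 - 25*t^4 + 36*t^3 + 20*t^2 - 32*t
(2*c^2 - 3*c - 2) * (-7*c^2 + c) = -14*c^4 + 23*c^3 + 11*c^2 - 2*c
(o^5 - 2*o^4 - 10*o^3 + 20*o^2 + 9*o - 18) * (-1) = -o^5 + 2*o^4 + 10*o^3 - 20*o^2 - 9*o + 18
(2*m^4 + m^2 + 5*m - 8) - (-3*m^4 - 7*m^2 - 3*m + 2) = 5*m^4 + 8*m^2 + 8*m - 10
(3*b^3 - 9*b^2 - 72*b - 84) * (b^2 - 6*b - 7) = 3*b^5 - 27*b^4 - 39*b^3 + 411*b^2 + 1008*b + 588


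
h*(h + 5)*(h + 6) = h^3 + 11*h^2 + 30*h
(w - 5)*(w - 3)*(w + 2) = w^3 - 6*w^2 - w + 30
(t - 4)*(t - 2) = t^2 - 6*t + 8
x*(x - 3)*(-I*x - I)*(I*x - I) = x^4 - 3*x^3 - x^2 + 3*x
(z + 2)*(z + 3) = z^2 + 5*z + 6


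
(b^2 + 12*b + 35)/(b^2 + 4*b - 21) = (b + 5)/(b - 3)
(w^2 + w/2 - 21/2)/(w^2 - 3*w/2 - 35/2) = (w - 3)/(w - 5)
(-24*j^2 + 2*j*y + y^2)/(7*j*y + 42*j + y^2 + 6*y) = (-24*j^2 + 2*j*y + y^2)/(7*j*y + 42*j + y^2 + 6*y)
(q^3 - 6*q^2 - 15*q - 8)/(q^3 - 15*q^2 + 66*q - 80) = (q^2 + 2*q + 1)/(q^2 - 7*q + 10)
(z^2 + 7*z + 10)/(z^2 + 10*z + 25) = (z + 2)/(z + 5)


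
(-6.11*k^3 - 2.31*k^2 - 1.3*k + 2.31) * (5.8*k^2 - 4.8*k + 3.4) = -35.438*k^5 + 15.93*k^4 - 17.226*k^3 + 11.784*k^2 - 15.508*k + 7.854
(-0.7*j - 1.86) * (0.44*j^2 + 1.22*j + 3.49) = -0.308*j^3 - 1.6724*j^2 - 4.7122*j - 6.4914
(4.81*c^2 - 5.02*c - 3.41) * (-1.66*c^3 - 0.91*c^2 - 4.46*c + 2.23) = -7.9846*c^5 + 3.9561*c^4 - 11.2238*c^3 + 36.2186*c^2 + 4.014*c - 7.6043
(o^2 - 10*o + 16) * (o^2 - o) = o^4 - 11*o^3 + 26*o^2 - 16*o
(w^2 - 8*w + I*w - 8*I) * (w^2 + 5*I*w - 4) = w^4 - 8*w^3 + 6*I*w^3 - 9*w^2 - 48*I*w^2 + 72*w - 4*I*w + 32*I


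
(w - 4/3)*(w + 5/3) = w^2 + w/3 - 20/9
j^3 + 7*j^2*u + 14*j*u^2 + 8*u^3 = (j + u)*(j + 2*u)*(j + 4*u)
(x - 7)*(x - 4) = x^2 - 11*x + 28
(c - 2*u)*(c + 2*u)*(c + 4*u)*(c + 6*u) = c^4 + 10*c^3*u + 20*c^2*u^2 - 40*c*u^3 - 96*u^4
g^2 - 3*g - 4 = (g - 4)*(g + 1)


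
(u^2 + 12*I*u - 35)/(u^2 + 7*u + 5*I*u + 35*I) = (u + 7*I)/(u + 7)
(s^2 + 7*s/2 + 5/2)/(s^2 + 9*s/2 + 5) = (s + 1)/(s + 2)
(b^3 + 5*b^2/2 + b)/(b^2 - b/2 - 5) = b*(2*b + 1)/(2*b - 5)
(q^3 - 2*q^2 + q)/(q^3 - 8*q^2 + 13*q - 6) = q/(q - 6)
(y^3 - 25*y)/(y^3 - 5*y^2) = (y + 5)/y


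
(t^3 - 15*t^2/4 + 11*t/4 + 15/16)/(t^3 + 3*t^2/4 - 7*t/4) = (16*t^3 - 60*t^2 + 44*t + 15)/(4*t*(4*t^2 + 3*t - 7))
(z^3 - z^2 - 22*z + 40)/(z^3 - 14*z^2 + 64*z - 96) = (z^2 + 3*z - 10)/(z^2 - 10*z + 24)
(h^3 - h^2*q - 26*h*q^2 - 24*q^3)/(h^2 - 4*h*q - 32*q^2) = (-h^2 + 5*h*q + 6*q^2)/(-h + 8*q)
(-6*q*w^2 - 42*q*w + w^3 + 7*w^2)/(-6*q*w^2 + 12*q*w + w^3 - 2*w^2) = (w + 7)/(w - 2)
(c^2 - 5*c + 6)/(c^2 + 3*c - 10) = (c - 3)/(c + 5)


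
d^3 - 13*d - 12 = (d - 4)*(d + 1)*(d + 3)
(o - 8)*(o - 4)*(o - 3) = o^3 - 15*o^2 + 68*o - 96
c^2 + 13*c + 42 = (c + 6)*(c + 7)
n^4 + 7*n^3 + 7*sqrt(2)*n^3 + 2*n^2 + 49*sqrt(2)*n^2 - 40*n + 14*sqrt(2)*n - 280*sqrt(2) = (n - 2)*(n + 4)*(n + 5)*(n + 7*sqrt(2))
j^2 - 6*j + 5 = (j - 5)*(j - 1)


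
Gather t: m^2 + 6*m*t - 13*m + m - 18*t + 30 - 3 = m^2 - 12*m + t*(6*m - 18) + 27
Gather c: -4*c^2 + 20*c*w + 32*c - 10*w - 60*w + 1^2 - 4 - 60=-4*c^2 + c*(20*w + 32) - 70*w - 63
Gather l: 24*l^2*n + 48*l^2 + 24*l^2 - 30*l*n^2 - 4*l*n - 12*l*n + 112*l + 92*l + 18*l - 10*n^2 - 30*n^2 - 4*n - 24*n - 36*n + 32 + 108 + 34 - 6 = l^2*(24*n + 72) + l*(-30*n^2 - 16*n + 222) - 40*n^2 - 64*n + 168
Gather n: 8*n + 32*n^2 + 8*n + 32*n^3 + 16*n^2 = 32*n^3 + 48*n^2 + 16*n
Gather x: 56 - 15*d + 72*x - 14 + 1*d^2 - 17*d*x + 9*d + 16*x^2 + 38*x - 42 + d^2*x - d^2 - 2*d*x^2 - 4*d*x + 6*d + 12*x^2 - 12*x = x^2*(28 - 2*d) + x*(d^2 - 21*d + 98)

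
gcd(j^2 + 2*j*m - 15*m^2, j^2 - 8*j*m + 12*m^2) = 1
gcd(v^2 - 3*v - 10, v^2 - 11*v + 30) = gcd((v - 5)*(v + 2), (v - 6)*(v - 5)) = v - 5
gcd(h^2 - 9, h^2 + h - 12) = h - 3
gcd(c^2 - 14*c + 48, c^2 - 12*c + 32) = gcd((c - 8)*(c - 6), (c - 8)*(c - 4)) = c - 8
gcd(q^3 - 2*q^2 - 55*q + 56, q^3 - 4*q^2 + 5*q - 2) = q - 1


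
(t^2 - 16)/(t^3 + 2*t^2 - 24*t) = (t + 4)/(t*(t + 6))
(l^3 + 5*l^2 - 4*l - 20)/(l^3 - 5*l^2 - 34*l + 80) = (l + 2)/(l - 8)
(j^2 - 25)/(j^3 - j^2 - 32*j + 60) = (j + 5)/(j^2 + 4*j - 12)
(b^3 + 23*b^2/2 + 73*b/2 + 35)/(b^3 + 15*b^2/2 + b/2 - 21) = (2*b + 5)/(2*b - 3)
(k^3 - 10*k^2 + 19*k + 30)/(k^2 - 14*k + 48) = (k^2 - 4*k - 5)/(k - 8)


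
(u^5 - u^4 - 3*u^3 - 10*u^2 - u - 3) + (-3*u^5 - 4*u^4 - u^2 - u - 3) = -2*u^5 - 5*u^4 - 3*u^3 - 11*u^2 - 2*u - 6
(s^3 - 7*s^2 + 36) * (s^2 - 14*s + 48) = s^5 - 21*s^4 + 146*s^3 - 300*s^2 - 504*s + 1728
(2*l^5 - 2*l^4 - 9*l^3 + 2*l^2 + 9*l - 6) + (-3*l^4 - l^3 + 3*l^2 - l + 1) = 2*l^5 - 5*l^4 - 10*l^3 + 5*l^2 + 8*l - 5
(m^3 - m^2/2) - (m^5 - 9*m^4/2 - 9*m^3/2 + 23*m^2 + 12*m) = -m^5 + 9*m^4/2 + 11*m^3/2 - 47*m^2/2 - 12*m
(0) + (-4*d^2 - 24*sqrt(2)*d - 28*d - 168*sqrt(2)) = -4*d^2 - 24*sqrt(2)*d - 28*d - 168*sqrt(2)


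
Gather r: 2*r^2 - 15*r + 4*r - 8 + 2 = 2*r^2 - 11*r - 6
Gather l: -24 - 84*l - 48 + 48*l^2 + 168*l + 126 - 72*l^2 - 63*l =-24*l^2 + 21*l + 54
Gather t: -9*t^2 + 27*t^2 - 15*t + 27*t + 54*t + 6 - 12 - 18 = 18*t^2 + 66*t - 24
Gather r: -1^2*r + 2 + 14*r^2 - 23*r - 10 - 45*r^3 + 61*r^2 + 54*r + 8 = -45*r^3 + 75*r^2 + 30*r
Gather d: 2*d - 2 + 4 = 2*d + 2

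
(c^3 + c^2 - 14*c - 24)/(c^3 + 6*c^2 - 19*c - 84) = (c + 2)/(c + 7)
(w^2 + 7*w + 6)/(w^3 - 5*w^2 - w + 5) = (w + 6)/(w^2 - 6*w + 5)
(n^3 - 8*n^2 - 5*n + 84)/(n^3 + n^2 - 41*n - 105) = (n - 4)/(n + 5)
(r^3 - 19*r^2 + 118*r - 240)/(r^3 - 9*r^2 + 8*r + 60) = (r - 8)/(r + 2)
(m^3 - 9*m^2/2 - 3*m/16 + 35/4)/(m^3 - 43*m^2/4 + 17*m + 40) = (m - 7/4)/(m - 8)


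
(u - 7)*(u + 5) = u^2 - 2*u - 35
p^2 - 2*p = p*(p - 2)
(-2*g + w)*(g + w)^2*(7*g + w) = -14*g^4 - 23*g^3*w - 3*g^2*w^2 + 7*g*w^3 + w^4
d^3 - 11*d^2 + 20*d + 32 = (d - 8)*(d - 4)*(d + 1)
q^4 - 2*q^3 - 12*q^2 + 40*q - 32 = (q - 2)^3*(q + 4)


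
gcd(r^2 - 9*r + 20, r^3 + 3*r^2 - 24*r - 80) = r - 5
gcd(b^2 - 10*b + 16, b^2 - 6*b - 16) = b - 8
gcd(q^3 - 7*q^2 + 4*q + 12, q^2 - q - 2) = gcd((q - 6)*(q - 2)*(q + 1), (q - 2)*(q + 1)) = q^2 - q - 2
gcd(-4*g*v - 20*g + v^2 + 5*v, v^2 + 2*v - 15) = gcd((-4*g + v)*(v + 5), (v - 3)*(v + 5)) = v + 5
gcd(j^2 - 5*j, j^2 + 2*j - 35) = j - 5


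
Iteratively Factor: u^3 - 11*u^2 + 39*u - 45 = (u - 3)*(u^2 - 8*u + 15) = (u - 5)*(u - 3)*(u - 3)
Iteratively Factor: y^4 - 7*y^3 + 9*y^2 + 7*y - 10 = (y - 2)*(y^3 - 5*y^2 - y + 5) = (y - 5)*(y - 2)*(y^2 - 1) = (y - 5)*(y - 2)*(y + 1)*(y - 1)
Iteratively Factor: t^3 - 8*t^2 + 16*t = (t - 4)*(t^2 - 4*t) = t*(t - 4)*(t - 4)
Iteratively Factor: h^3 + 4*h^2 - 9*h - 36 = (h + 3)*(h^2 + h - 12) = (h - 3)*(h + 3)*(h + 4)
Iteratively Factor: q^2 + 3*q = (q)*(q + 3)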